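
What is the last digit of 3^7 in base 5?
Using Fermat: 3^{4} ≡ 1 (mod 5). 7 ≡ 3 (mod 4). So 3^{7} ≡ 3^{3} ≡ 2 (mod 5)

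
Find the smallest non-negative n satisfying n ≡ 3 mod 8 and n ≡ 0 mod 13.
M = 8 × 13 = 104. M₁ = 13, y₁ ≡ 5 mod 8. M₂ = 8, y₂ ≡ 5 mod 13. n = 3×13×5 + 0×8×5 ≡ 91 mod 104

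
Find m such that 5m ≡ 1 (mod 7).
Since 7 is prime, by Fermat 5^(-1) ≡ 5^{5} ≡ 3 (mod 7). Verify: 5 × 3 = 15 ≡ 1 (mod 7)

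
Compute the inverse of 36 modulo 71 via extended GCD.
Extended GCD: 36(2) + 71(-1) = 1. So 36^(-1) ≡ 2 mod 71. Verify: 36 × 2 = 72 ≡ 1 mod 71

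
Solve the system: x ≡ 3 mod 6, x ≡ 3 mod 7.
M = 6 × 7 = 42. M₁ = 7, y₁ ≡ 1 mod 6. M₂ = 6, y₂ ≡ 6 mod 7. x = 3×7×1 + 3×6×6 ≡ 3 mod 42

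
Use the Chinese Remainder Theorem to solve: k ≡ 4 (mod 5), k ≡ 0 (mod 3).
M = 5 × 3 = 15. M₁ = 3, y₁ ≡ 2 (mod 5). M₂ = 5, y₂ ≡ 2 (mod 3). k = 4×3×2 + 0×5×2 ≡ 9 (mod 15)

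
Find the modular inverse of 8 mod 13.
Since 13 is prime, by Fermat 8^(-1) ≡ 8^{11} ≡ 5 (mod 13). Verify: 8 × 5 = 40 ≡ 1 (mod 13)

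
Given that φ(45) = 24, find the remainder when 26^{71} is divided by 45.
By Euler: 26^{24} ≡ 1 (mod 45) since gcd(26, 45) = 1. 71 = 2×24 + 23. So 26^{71} ≡ 26^{23} ≡ 26 (mod 45)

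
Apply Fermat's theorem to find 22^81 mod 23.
By Fermat: 22^{22} ≡ 1 mod 23. 81 = 3×22 + 15. So 22^{81} ≡ 22^{15} ≡ 22 mod 23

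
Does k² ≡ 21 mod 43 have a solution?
By Euler's criterion: 21^{21} ≡ 1 mod 43. Since this equals 1, 21 is a QR.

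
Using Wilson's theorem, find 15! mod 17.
(16)! = (15)! × (16) ≡ -1 mod 17. So (15)! ≡ -1 × (16)^(-1) ≡ (-1)×(-1) = 1 mod 17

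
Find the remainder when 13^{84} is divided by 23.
By Fermat: 13^{22} ≡ 1 mod 23. 84 = 3×22 + 18. So 13^{84} ≡ 13^{18} ≡ 9 mod 23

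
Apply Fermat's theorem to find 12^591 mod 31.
By Fermat: 12^{30} ≡ 1 mod 31. 591 ≡ 21 mod 30. So 12^{591} ≡ 12^{21} ≡ 29 mod 31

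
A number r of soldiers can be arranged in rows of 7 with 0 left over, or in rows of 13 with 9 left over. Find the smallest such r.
M = 7 × 13 = 91. M₁ = 13, y₁ ≡ 6 (mod 7). M₂ = 7, y₂ ≡ 2 (mod 13). r = 0×13×6 + 9×7×2 ≡ 35 (mod 91)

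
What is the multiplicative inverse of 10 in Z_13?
Since 13 is prime, by Fermat 10^(-1) ≡ 10^{11} ≡ 4 (mod 13). Verify: 10 × 4 = 40 ≡ 1 (mod 13)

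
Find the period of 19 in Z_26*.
Powers of 19 mod 26: 19^1≡19, 19^2≡23, 19^3≡21, 19^4≡9, 19^5≡15, 19^6≡25, 19^7≡7, 19^8≡3, 19^9≡5, 19^10≡17, 19^11≡11, 19^12≡1. Order = 12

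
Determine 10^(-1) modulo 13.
Since 13 is prime, by Fermat 10^(-1) ≡ 10^{11} ≡ 4 (mod 13). Verify: 10 × 4 = 40 ≡ 1 (mod 13)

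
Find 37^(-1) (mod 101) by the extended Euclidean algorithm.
Extended GCD: 37(-30) + 101(11) = 1. So 37^(-1) ≡ -30 ≡ 71 (mod 101). Verify: 37 × 71 = 2627 ≡ 1 (mod 101)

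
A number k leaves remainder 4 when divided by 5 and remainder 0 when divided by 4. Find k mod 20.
M = 5 × 4 = 20. M₁ = 4, y₁ ≡ 4 mod 5. M₂ = 5, y₂ ≡ 1 mod 4. k = 4×4×4 + 0×5×1 ≡ 4 mod 20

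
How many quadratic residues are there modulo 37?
For prime 37, there are (p-1)/2 = (37-1)/2 = 18 quadratic residues (excluding 0).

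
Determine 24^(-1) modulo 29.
Since 29 is prime, by Fermat 24^(-1) ≡ 24^{27} ≡ 23 (mod 29). Verify: 24 × 23 = 552 ≡ 1 (mod 29)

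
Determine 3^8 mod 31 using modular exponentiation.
By repeated squaring (mod 31): 3^{1}≡3, 3^{2}≡9, 3^{4}≡19, 3^{8}≡20. So 3^{8} ≡ 20 (mod 31)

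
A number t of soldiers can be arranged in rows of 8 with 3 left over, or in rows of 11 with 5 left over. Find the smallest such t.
M = 8 × 11 = 88. M₁ = 11, y₁ ≡ 3 mod 8. M₂ = 8, y₂ ≡ 7 mod 11. t = 3×11×3 + 5×8×7 ≡ 27 mod 88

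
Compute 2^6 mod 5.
Using Fermat: 2^{4} ≡ 1 mod 5. 6 ≡ 2 mod 4. So 2^{6} ≡ 2^{2} ≡ 4 mod 5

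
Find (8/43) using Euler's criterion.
(8/43) = 8^{21} mod 43 = -1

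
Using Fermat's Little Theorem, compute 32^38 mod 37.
By Fermat: 32^{36} ≡ 1 mod 37. So 32^{38} = 32^{36} · 32^{2} ≡ 32^{2} ≡ 25 mod 37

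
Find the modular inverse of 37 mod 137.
Since 137 is prime, by Fermat 37^(-1) ≡ 37^{135} ≡ 100 (mod 137). Verify: 37 × 100 = 3700 ≡ 1 (mod 137)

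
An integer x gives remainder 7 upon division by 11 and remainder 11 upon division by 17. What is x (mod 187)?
M = 11 × 17 = 187. M₁ = 17, y₁ ≡ 2 (mod 11). M₂ = 11, y₂ ≡ 14 (mod 17). x = 7×17×2 + 11×11×14 ≡ 62 (mod 187)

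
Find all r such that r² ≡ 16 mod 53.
The square roots of 16 mod 53 are 49 and 4. Verify: 49² = 2401 ≡ 16 mod 53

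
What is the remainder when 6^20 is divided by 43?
By repeated squaring mod 43: 6^{1}≡6, 6^{2}≡36, 6^{4}≡6, 6^{8}≡36, 6^{16}≡6. Then 6^{20} = 6^{16+4} ≡ 6 × 6 ≡ 36 mod 43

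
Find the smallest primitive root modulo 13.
g = 2. For each prime q|12: 2^{6}≡12, 2^{4}≡3, none ≡ 1, so ord_13(2) = 12 and 2 is a primitive root.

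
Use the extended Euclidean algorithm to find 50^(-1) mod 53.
Extended GCD: 50(-18) + 53(17) = 1. So 50^(-1) ≡ -18 ≡ 35 mod 53. Verify: 50 × 35 = 1750 ≡ 1 mod 53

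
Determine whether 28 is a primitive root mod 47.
28^{23} ≡ 1 mod 47 and 23 < 46, so ord_47(28) = 23 ≠ 46 and 28 is not a primitive root.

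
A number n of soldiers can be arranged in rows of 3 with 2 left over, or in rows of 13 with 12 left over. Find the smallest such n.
M = 3 × 13 = 39. M₁ = 13, y₁ ≡ 1 mod 3. M₂ = 3, y₂ ≡ 9 mod 13. n = 2×13×1 + 12×3×9 ≡ 38 mod 39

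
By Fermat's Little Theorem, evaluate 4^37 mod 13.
By Fermat: 4^{12} ≡ 1 mod 13. 37 = 3×12 + 1. So 4^{37} ≡ 4^{1} ≡ 4 mod 13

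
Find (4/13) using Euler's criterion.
(4/13) = 4^{6} mod 13 = 1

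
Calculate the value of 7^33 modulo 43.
By repeated squaring (mod 43): 7^{1}≡7, 7^{2}≡6, 7^{4}≡36, 7^{8}≡6, 7^{16}≡36, 7^{32}≡6. Then 7^{33} = 7^{32+1} ≡ 6 × 7 ≡ 42 (mod 43)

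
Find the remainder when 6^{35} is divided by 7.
By Fermat: 6^{6} ≡ 1 mod 7. 35 = 5×6 + 5. So 6^{35} ≡ 6^{5} ≡ 6 mod 7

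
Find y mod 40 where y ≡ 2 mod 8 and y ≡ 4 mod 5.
M = 8 × 5 = 40. M₁ = 5, y₁ ≡ 5 mod 8. M₂ = 8, y₂ ≡ 2 mod 5. y = 2×5×5 + 4×8×2 ≡ 34 mod 40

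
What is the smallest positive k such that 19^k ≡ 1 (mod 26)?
Powers of 19 mod 26: 19^1≡19, 19^2≡23, 19^3≡21, 19^4≡9, 19^5≡15, 19^6≡25, 19^7≡7, 19^8≡3, 19^9≡5, 19^10≡17, 19^11≡11, 19^12≡1. ord_26(19) = 12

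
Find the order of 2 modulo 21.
Powers of 2 mod 21: 2^1≡2, 2^2≡4, 2^3≡8, 2^4≡16, 2^5≡11, 2^6≡1. Order = 6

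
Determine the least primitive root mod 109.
g = 6. Powers: [6, 36, 107, 97, 37, 4, 24, 35, 101, ...] generates all 108 non-zero residues.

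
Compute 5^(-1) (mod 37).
Since 37 is prime, by Fermat 5^(-1) ≡ 5^{35} ≡ 15 (mod 37). Verify: 5 × 15 = 75 ≡ 1 (mod 37)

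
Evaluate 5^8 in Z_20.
By repeated squaring (mod 20): 5^{1}≡5, 5^{2}≡5, 5^{4}≡5, 5^{8}≡5. So 5^{8} ≡ 5 (mod 20)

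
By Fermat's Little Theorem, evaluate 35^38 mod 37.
By Fermat: 35^{36} ≡ 1 mod 37. So 35^{38} = 35^{36} · 35^{2} ≡ 35^{2} ≡ 4 mod 37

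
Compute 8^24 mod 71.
By repeated squaring mod 71: 8^{1}≡8, 8^{2}≡64, 8^{4}≡49, 8^{8}≡58, 8^{16}≡27. Then 8^{24} = 8^{16+8} ≡ 27 × 58 ≡ 4 mod 71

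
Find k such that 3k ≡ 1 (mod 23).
Since 23 is prime, by Fermat 3^(-1) ≡ 3^{21} ≡ 8 (mod 23). Verify: 3 × 8 = 24 ≡ 1 (mod 23)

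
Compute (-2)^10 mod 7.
Using Fermat: (-2)^{6} ≡ 1 mod 7. 10 ≡ 4 mod 6. So (-2)^{10} ≡ (-2)^{4} ≡ 2 mod 7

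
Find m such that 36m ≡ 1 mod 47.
Since 47 is prime, by Fermat 36^(-1) ≡ 36^{45} ≡ 17 mod 47. Verify: 36 × 17 = 612 ≡ 1 mod 47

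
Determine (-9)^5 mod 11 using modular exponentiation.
By repeated squaring mod 11: (-9)^{1}≡2, (-9)^{2}≡4, (-9)^{4}≡5. Then (-9)^{5} = (-9)^{4+1} ≡ 5 × 2 ≡ 10 mod 11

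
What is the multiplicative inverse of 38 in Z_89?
Since 89 is prime, by Fermat 38^(-1) ≡ 38^{87} ≡ 82 (mod 89). Verify: 38 × 82 = 3116 ≡ 1 (mod 89)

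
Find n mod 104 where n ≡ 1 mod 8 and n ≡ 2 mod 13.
M = 8 × 13 = 104. M₁ = 13, y₁ ≡ 5 mod 8. M₂ = 8, y₂ ≡ 5 mod 13. n = 1×13×5 + 2×8×5 ≡ 41 mod 104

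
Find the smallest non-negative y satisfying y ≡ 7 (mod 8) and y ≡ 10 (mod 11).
M = 8 × 11 = 88. M₁ = 11, y₁ ≡ 3 (mod 8). M₂ = 8, y₂ ≡ 7 (mod 11). y = 7×11×3 + 10×8×7 ≡ 87 (mod 88)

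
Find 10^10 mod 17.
By repeated squaring mod 17: 10^{1}≡10, 10^{2}≡15, 10^{4}≡4, 10^{8}≡16. Then 10^{10} = 10^{8+2} ≡ 16 × 15 ≡ 2 mod 17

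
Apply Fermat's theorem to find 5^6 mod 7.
By Fermat's Little Theorem, 5^{6} ≡ 1 mod 7 since 7 is prime and gcd(5, 7) = 1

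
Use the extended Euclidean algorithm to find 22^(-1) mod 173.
Extended GCD: 22(-55) + 173(7) = 1. So 22^(-1) ≡ -55 ≡ 118 mod 173. Verify: 22 × 118 = 2596 ≡ 1 mod 173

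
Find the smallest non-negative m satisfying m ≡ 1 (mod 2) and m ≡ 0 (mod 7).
M = 2 × 7 = 14. M₁ = 7, y₁ ≡ 1 (mod 2). M₂ = 2, y₂ ≡ 4 (mod 7). m = 1×7×1 + 0×2×4 ≡ 7 (mod 14)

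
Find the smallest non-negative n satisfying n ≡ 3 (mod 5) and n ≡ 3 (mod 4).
M = 5 × 4 = 20. M₁ = 4, y₁ ≡ 4 (mod 5). M₂ = 5, y₂ ≡ 1 (mod 4). n = 3×4×4 + 3×5×1 ≡ 3 (mod 20)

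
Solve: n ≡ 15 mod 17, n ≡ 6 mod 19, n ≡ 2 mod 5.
M = 17 × 19 × 5 = 1615. M₁ = 95, y₁ ≡ 12 mod 17. M₂ = 85, y₂ ≡ 17 mod 19. M₃ = 323, y₃ ≡ 2 mod 5. n = 15×95×12 + 6×85×17 + 2×323×2 ≡ 1222 mod 1615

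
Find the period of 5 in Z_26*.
Powers of 5 mod 26: 5^1≡5, 5^2≡25, 5^3≡21, 5^4≡1. Order = 4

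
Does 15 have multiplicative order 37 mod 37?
Powers of 15 mod 37: 15^1≡15, 15^2≡3, 15^3≡8, 15^4≡9, 15^5≡24, 15^6≡27, 15^7≡35, 15^8≡7, 15^9≡31, 15^10≡21, 15^11≡19, 15^12≡26, 15^13≡20, 15^14≡4, 15^15≡23, 15^16≡12, 15^17≡32, 15^18≡36, 15^19≡22, 15^20≡34, 15^21≡29, 15^22≡28, 15^23≡13, 15^24≡10, 15^25≡2, 15^26≡30, 15^27≡6, 15^28≡16, 15^29≡18, 15^30≡11, 15^31≡17, 15^32≡33, 15^33≡14, 15^34≡25, 15^35≡5, 15^36≡1. Already 15^36≡1, so the order is 36 < 37. No, the actual order is 36.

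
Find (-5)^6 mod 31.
By repeated squaring mod 31: (-5)^{1}≡26, (-5)^{2}≡25, (-5)^{4}≡5. Then (-5)^{6} = (-5)^{4+2} ≡ 5 × 25 ≡ 1 mod 31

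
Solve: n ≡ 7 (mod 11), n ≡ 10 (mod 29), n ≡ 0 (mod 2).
M = 11 × 29 × 2 = 638. M₁ = 58, y₁ ≡ 4 (mod 11). M₂ = 22, y₂ ≡ 4 (mod 29). M₃ = 319, y₃ ≡ 1 (mod 2). n = 7×58×4 + 10×22×4 + 0×319×1 ≡ 590 (mod 638)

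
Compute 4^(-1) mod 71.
Since 71 is prime, by Fermat 4^(-1) ≡ 4^{69} ≡ 18 mod 71. Verify: 4 × 18 = 72 ≡ 1 mod 71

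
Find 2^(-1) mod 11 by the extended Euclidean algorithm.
Extended GCD: 2(-5) + 11(1) = 1. So 2^(-1) ≡ -5 ≡ 6 mod 11. Verify: 2 × 6 = 12 ≡ 1 mod 11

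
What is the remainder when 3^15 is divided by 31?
By repeated squaring mod 31: 3^{1}≡3, 3^{2}≡9, 3^{4}≡19, 3^{8}≡20. Then 3^{15} = 3^{8+4+2+1} ≡ 20 × 19 × 9 × 3 ≡ 30 mod 31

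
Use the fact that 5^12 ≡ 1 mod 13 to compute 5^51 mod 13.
By Fermat: 5^{12} ≡ 1 mod 13. 51 = 4×12 + 3. So 5^{51} ≡ 5^{3} ≡ 8 mod 13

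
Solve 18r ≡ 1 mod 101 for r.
Since 101 is prime, by Fermat 18^(-1) ≡ 18^{99} ≡ 73 mod 101. Verify: 18 × 73 = 1314 ≡ 1 mod 101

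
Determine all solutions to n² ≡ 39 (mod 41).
The square roots of 39 mod 41 are 11 and 30. Verify: 11² = 121 ≡ 39 (mod 41)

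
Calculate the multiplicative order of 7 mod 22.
Powers of 7 mod 22: 7^1≡7, 7^2≡5, 7^3≡13, 7^4≡3, 7^5≡21, 7^6≡15, 7^7≡17, 7^8≡9, 7^9≡19, 7^10≡1. Order = 10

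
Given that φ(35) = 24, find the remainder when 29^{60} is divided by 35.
By Euler: 29^{24} ≡ 1 (mod 35) since gcd(29, 35) = 1. 60 = 2×24 + 12. So 29^{60} ≡ 29^{12} ≡ 1 (mod 35)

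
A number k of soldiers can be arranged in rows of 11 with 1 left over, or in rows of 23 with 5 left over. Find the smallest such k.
M = 11 × 23 = 253. M₁ = 23, y₁ ≡ 1 mod 11. M₂ = 11, y₂ ≡ 21 mod 23. k = 1×23×1 + 5×11×21 ≡ 166 mod 253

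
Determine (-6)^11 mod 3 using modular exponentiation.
By repeated squaring mod 3: (-6)^{1}≡0, (-6)^{2}≡0, (-6)^{4}≡0, (-6)^{8}≡0. Then (-6)^{11} = (-6)^{8+2+1} ≡ 0 × 0 × 0 ≡ 0 mod 3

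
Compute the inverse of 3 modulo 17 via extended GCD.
Extended GCD: 3(6) + 17(-1) = 1. So 3^(-1) ≡ 6 mod 17. Verify: 3 × 6 = 18 ≡ 1 mod 17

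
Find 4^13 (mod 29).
By repeated squaring (mod 29): 4^{1}≡4, 4^{2}≡16, 4^{4}≡24, 4^{8}≡25. Then 4^{13} = 4^{8+4+1} ≡ 25 × 24 × 4 ≡ 22 (mod 29)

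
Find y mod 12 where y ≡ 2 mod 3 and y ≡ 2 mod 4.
M = 3 × 4 = 12. M₁ = 4, y₁ ≡ 1 mod 3. M₂ = 3, y₂ ≡ 3 mod 4. y = 2×4×1 + 2×3×3 ≡ 2 mod 12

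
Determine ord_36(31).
Powers of 31 mod 36: 31^1≡31, 31^2≡25, 31^3≡19, 31^4≡13, 31^5≡7, 31^6≡1. ord_36(31) = 6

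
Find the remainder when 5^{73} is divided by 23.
By Fermat: 5^{22} ≡ 1 mod 23. 73 = 3×22 + 7. So 5^{73} ≡ 5^{7} ≡ 17 mod 23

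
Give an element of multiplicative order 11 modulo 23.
2 has order 11 mod 23 since 2^{11} ≡ 1 (mod 23) and no smaller power works.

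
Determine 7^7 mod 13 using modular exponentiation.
By repeated squaring (mod 13): 7^{1}≡7, 7^{2}≡10, 7^{4}≡9. Then 7^{7} = 7^{4+2+1} ≡ 9 × 10 × 7 ≡ 6 (mod 13)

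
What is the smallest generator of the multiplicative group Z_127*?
g = 3. For each prime q|126: 3^{63}≡126, 3^{42}≡107, 3^{18}≡4, none ≡ 1, so ord_127(3) = 126 and 3 is a primitive root.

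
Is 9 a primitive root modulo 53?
9^{26} ≡ 1 mod 53 and 26 < 52, so ord_53(9) = 26 ≠ 52 and 9 is not a primitive root.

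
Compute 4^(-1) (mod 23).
Since 23 is prime, by Fermat 4^(-1) ≡ 4^{21} ≡ 6 (mod 23). Verify: 4 × 6 = 24 ≡ 1 (mod 23)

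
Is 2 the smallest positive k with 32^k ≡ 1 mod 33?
Powers of 32 mod 33: 32^1≡32, 32^2≡1. First k with 32^k≡1 is k=2. Yes, ord_33(32) = 2.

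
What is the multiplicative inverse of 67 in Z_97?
Since 97 is prime, by Fermat 67^(-1) ≡ 67^{95} ≡ 42 mod 97. Verify: 67 × 42 = 2814 ≡ 1 mod 97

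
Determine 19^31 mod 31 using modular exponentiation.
Using Fermat: 19^{30} ≡ 1 (mod 31). 31 ≡ 1 (mod 30). So 19^{31} ≡ 19^{1} ≡ 19 (mod 31)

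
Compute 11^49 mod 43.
Using Fermat: 11^{42} ≡ 1 mod 43. 49 ≡ 7 mod 42. So 11^{49} ≡ 11^{7} ≡ 1 mod 43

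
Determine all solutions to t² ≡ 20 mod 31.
The square roots of 20 mod 31 are 19 and 12. Verify: 19² = 361 ≡ 20 mod 31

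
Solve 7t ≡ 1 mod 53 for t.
Since 53 is prime, by Fermat 7^(-1) ≡ 7^{51} ≡ 38 mod 53. Verify: 7 × 38 = 266 ≡ 1 mod 53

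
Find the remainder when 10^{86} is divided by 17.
By Fermat: 10^{16} ≡ 1 mod 17. 86 = 5×16 + 6. So 10^{86} ≡ 10^{6} ≡ 9 mod 17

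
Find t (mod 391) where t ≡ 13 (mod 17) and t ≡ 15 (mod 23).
M = 17 × 23 = 391. M₁ = 23, y₁ ≡ 3 (mod 17). M₂ = 17, y₂ ≡ 19 (mod 23). t = 13×23×3 + 15×17×19 ≡ 268 (mod 391)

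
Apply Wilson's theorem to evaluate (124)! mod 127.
(126)! = (124)! × (125) × (126) ≡ -1 mod 127. So (124)! ≡ -1 × [(126)(125)]^(-1) ≡ 63 mod 127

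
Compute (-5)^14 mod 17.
By repeated squaring mod 17: (-5)^{1}≡12, (-5)^{2}≡8, (-5)^{4}≡13, (-5)^{8}≡16. Then (-5)^{14} = (-5)^{8+4+2} ≡ 16 × 13 × 8 ≡ 15 mod 17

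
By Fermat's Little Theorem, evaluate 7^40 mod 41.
By Fermat's Little Theorem, 7^{40} ≡ 1 (mod 41) since 41 is prime and gcd(7, 41) = 1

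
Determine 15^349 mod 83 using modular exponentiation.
Using Fermat: 15^{82} ≡ 1 (mod 83). 349 ≡ 21 (mod 82). So 15^{349} ≡ 15^{21} ≡ 20 (mod 83)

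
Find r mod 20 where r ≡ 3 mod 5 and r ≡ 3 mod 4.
M = 5 × 4 = 20. M₁ = 4, y₁ ≡ 4 mod 5. M₂ = 5, y₂ ≡ 1 mod 4. r = 3×4×4 + 3×5×1 ≡ 3 mod 20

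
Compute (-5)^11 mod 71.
By repeated squaring (mod 71): (-5)^{1}≡66, (-5)^{2}≡25, (-5)^{4}≡57, (-5)^{8}≡54. Then (-5)^{11} = (-5)^{8+2+1} ≡ 54 × 25 × 66 ≡ 66 (mod 71)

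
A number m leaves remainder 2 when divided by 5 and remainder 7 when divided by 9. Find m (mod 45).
M = 5 × 9 = 45. M₁ = 9, y₁ ≡ 4 (mod 5). M₂ = 5, y₂ ≡ 2 (mod 9). m = 2×9×4 + 7×5×2 ≡ 7 (mod 45)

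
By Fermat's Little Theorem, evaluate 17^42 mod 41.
By Fermat: 17^{40} ≡ 1 (mod 41). So 17^{42} = 17^{40} · 17^{2} ≡ 17^{2} ≡ 2 (mod 41)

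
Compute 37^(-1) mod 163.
Since 163 is prime, by Fermat 37^(-1) ≡ 37^{161} ≡ 141 mod 163. Verify: 37 × 141 = 5217 ≡ 1 mod 163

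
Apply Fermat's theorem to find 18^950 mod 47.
By Fermat: 18^{46} ≡ 1 mod 47. 950 ≡ 30 mod 46. So 18^{950} ≡ 18^{30} ≡ 6 mod 47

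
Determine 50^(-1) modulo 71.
Since 71 is prime, by Fermat 50^(-1) ≡ 50^{69} ≡ 27 mod 71. Verify: 50 × 27 = 1350 ≡ 1 mod 71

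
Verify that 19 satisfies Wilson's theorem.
(18)! mod 19 = 18. Since this equals -1 (mod 19), Wilson confirms 19 is prime.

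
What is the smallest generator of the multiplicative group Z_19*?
g = 2. Powers: [2, 4, 8, 16, 13, 7, 14, 9, 18, 17, ...] generates all 18 non-zero residues.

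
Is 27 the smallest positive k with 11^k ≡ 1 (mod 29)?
Powers of 11 mod 29: 11^1≡11, 11^2≡5, 11^3≡26, 11^4≡25, 11^5≡14, 11^6≡9, 11^7≡12, 11^8≡16, 11^9≡2, 11^10≡22, 11^11≡10, 11^12≡23, 11^13≡21, 11^14≡28, 11^15≡18, 11^16≡24, 11^17≡3, 11^18≡4, 11^19≡15, 11^20≡20, 11^21≡17, 11^22≡13, 11^23≡27, 11^24≡7, 11^25≡19, 11^26≡6, 11^27≡8, 11^28≡1. 11^27≡8≢1, so ord ≠ 27. No, the actual order is 28.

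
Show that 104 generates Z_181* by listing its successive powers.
104^1, 104^2, ..., 104^{180} mod 181: [104, 137, 130, 126, 72, 67, 90, 129, 22, 116, 118, 145, 57, 136, 26, 170, 123, 122, 18, 62, 113, 168, 96, 29, 120, 172, 150, 34, 97, 133, 76, 121, 95, 106, 164, 42, 24, 143, 30, 43, 128, 99, 160, 169, 19, 166, 69, 117, 41, 101, 6, 81, 98, 56, 32, 70, 40, 178, 50, 132, 153, 165, 146, 161, 92, 156, 115, 14, 8, 108, 10, 135, 103, 33, 174, 177, 127, 176, 23, 39, 74, 94, 2, 27, 93, 79, 71, 144, 134, 180, 77, 44, 51, 55, 109, 114, 91, 52, 159, 65, 63, 36, 124, 45, 155, 11, 58, 59, 163, 119, 68, 13, 85, 152, 61, 9, 31, 147, 84, 48, 105, 60, 86, 75, 17, 139, 157, 38, 151, 138, 53, 82, 21, 12, 162, 15, 112, 64, 140, 80, 175, 100, 83, 125, 149, 111, 141, 3, 131, 49, 28, 16, 35, 20, 89, 25, 66, 167, 173, 73, 171, 46, 78, 148, 7, 4, 54, 5, 158, 142, 107, 87, 179, 154, 88, 102, 110, 37, 47, 1]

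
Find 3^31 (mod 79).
By repeated squaring (mod 79): 3^{1}≡3, 3^{2}≡9, 3^{4}≡2, 3^{8}≡4, 3^{16}≡16. Then 3^{31} = 3^{16+8+4+2+1} ≡ 16 × 4 × 2 × 9 × 3 ≡ 59 (mod 79)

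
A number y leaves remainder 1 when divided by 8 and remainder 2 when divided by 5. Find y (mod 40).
M = 8 × 5 = 40. M₁ = 5, y₁ ≡ 5 (mod 8). M₂ = 8, y₂ ≡ 2 (mod 5). y = 1×5×5 + 2×8×2 ≡ 17 (mod 40)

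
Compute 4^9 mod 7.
Using Fermat: 4^{6} ≡ 1 mod 7. 9 ≡ 3 mod 6. So 4^{9} ≡ 4^{3} ≡ 1 mod 7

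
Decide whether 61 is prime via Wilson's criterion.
(60)! mod 61 = 60. Since 60 ≡ -1 (mod 61), 61 is prime.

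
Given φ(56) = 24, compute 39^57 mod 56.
By Euler: 39^{24} ≡ 1 (mod 56) since gcd(39, 56) = 1. 57 = 2×24 + 9. So 39^{57} ≡ 39^{9} ≡ 15 (mod 56)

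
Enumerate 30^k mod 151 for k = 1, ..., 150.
30^1, 30^2, ..., 30^{150} mod 151: [30, 145, 122, 36, 23, 86, 13, 88, 73, 76, 15, 148, 61, 18, 87, 43, 82, 44, 112, 38, 83, 74, 106, 9, 119, 97, 41, 22, 56, 19, 117, 37, 53, 80, 135, 124, 96, 11, 28, 85, 134, 94, 102, 40, 143, 62, 48, 81, 14, 118, 67, 47, 51, 20, 147, 31, 24, 116, 7, 59, 109, 99, 101, 10, 149, 91, 12, 58, 79, 105, 130, 125, 126, 5, 150, 121, 6, 29, 115, 128, 65, 138, 63, 78, 75, 136, 3, 90, 133, 64, 108, 69, 107, 39, 113, 68, 77, 45, 142, 32, 54, 110, 129, 95, 132, 34, 114, 98, 71, 16, 27, 55, 140, 123, 66, 17, 57, 49, 111, 8, 89, 103, 70, 137, 33, 84, 104, 100, 131, 4, 120, 127, 35, 144, 92, 42, 52, 50, 141, 2, 60, 139, 93, 72, 46, 21, 26, 25, 146, 1]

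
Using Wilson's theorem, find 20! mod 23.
(22)! = (20)! × (21) × (22) ≡ -1 mod 23. So (20)! ≡ -1 × [(22)(21)]^(-1) ≡ 11 mod 23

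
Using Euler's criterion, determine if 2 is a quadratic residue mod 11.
By Euler's criterion: 2^{5} ≡ 10 (mod 11). Since this equals -1 (≡ 10), 2 is not a QR.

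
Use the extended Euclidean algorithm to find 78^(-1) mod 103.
Extended GCD: 78(-33) + 103(25) = 1. So 78^(-1) ≡ -33 ≡ 70 mod 103. Verify: 78 × 70 = 5460 ≡ 1 mod 103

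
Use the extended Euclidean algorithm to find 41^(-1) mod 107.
Extended GCD: 41(47) + 107(-18) = 1. So 41^(-1) ≡ 47 (mod 107). Verify: 41 × 47 = 1927 ≡ 1 (mod 107)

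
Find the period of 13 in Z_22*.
Powers of 13 mod 22: 13^1≡13, 13^2≡15, 13^3≡19, 13^4≡5, 13^5≡21, 13^6≡9, 13^7≡7, 13^8≡3, 13^9≡17, 13^10≡1. Order = 10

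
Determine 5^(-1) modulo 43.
Since 43 is prime, by Fermat 5^(-1) ≡ 5^{41} ≡ 26 (mod 43). Verify: 5 × 26 = 130 ≡ 1 (mod 43)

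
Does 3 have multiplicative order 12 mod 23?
Powers of 3 mod 23: 3^1≡3, 3^2≡9, 3^3≡4, 3^4≡12, 3^5≡13, 3^6≡16, 3^7≡2, 3^8≡6, 3^9≡18, 3^10≡8, 3^11≡1. Already 3^11≡1, so the order is 11 < 12. No, the actual order is 11.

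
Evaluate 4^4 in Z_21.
4^{4} = 256 ≡ 4 mod 21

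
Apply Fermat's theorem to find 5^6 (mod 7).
By Fermat's Little Theorem, 5^{6} ≡ 1 (mod 7) since 7 is prime and gcd(5, 7) = 1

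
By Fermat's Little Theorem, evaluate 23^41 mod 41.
By Fermat: 23^{40} ≡ 1 mod 41. So 23^{41} = 23^{40} · 23^{1} ≡ 23^{1} ≡ 23 mod 41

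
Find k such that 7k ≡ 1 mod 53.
Since 53 is prime, by Fermat 7^(-1) ≡ 7^{51} ≡ 38 mod 53. Verify: 7 × 38 = 266 ≡ 1 mod 53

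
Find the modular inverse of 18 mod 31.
Since 31 is prime, by Fermat 18^(-1) ≡ 18^{29} ≡ 19 (mod 31). Verify: 18 × 19 = 342 ≡ 1 (mod 31)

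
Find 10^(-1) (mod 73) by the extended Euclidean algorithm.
Extended GCD: 10(22) + 73(-3) = 1. So 10^(-1) ≡ 22 (mod 73). Verify: 10 × 22 = 220 ≡ 1 (mod 73)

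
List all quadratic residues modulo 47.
Quadratic residues modulo 47: {1, 2, 3, 4, 6, 7, 8, 9, 12, 14, 16, 17, 18, 21, 24, 25, 27, 28, 32, 34, 36, 37, 42}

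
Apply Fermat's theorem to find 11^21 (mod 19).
By Fermat: 11^{18} ≡ 1 (mod 19). So 11^{21} = 11^{18} · 11^{3} ≡ 11^{3} ≡ 1 (mod 19)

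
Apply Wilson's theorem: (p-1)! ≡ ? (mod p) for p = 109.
By Wilson's theorem, (108)! ≡ -1 ≡ 108 mod 109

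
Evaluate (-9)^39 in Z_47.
By repeated squaring mod 47: (-9)^{1}≡38, (-9)^{2}≡34, (-9)^{4}≡28, (-9)^{8}≡32, (-9)^{16}≡37, (-9)^{32}≡6. Then (-9)^{39} = (-9)^{32+4+2+1} ≡ 6 × 28 × 34 × 38 ≡ 10 mod 47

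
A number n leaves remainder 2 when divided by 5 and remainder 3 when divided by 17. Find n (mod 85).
M = 5 × 17 = 85. M₁ = 17, y₁ ≡ 3 (mod 5). M₂ = 5, y₂ ≡ 7 (mod 17). n = 2×17×3 + 3×5×7 ≡ 37 (mod 85)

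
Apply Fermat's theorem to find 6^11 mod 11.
By Fermat: 6^{10} ≡ 1 mod 11. So 6^{11} = 6^{10} · 6^{1} ≡ 6^{1} ≡ 6 mod 11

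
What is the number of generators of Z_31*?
There are φ(31-1) = φ(30) = 8 primitive roots modulo 31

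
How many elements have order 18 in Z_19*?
There are φ(19-1) = φ(18) = 6 primitive roots modulo 19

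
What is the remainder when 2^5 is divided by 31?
By repeated squaring (mod 31): 2^{1}≡2, 2^{2}≡4, 2^{4}≡16. Then 2^{5} = 2^{4+1} ≡ 16 × 2 ≡ 1 (mod 31)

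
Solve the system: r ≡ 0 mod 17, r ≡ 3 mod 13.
M = 17 × 13 = 221. M₁ = 13, y₁ ≡ 4 mod 17. M₂ = 17, y₂ ≡ 10 mod 13. r = 0×13×4 + 3×17×10 ≡ 68 mod 221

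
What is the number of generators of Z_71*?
Number of primitive roots mod 71 = φ(p-1) = φ(70) = 24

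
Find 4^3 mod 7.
4^{3} = 64 ≡ 1 mod 7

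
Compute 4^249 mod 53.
Using Fermat: 4^{52} ≡ 1 (mod 53). 249 ≡ 41 (mod 52). So 4^{249} ≡ 4^{41} ≡ 37 (mod 53)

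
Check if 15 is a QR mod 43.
By Euler's criterion: 15^{21} ≡ 1 mod 43. Since this equals 1, 15 is a QR.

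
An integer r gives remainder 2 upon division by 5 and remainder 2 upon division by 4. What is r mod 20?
M = 5 × 4 = 20. M₁ = 4, y₁ ≡ 4 mod 5. M₂ = 5, y₂ ≡ 1 mod 4. r = 2×4×4 + 2×5×1 ≡ 2 mod 20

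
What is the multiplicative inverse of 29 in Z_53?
Since 53 is prime, by Fermat 29^(-1) ≡ 29^{51} ≡ 11 mod 53. Verify: 29 × 11 = 319 ≡ 1 mod 53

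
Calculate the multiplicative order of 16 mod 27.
Powers of 16 mod 27: 16^1≡16, 16^2≡13, 16^3≡19, 16^4≡7, 16^5≡4, 16^6≡10, 16^7≡25, 16^8≡22, 16^9≡1. Order = 9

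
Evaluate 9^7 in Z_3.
By repeated squaring (mod 3): 9^{1}≡0, 9^{2}≡0, 9^{4}≡0. Then 9^{7} = 9^{4+2+1} ≡ 0 × 0 × 0 ≡ 0 (mod 3)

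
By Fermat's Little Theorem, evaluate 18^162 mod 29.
By Fermat: 18^{28} ≡ 1 mod 29. 162 = 5×28 + 22. So 18^{162} ≡ 18^{22} ≡ 13 mod 29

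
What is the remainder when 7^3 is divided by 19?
7^{3} = 343 ≡ 1 (mod 19)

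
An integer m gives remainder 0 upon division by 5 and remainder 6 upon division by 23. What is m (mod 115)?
M = 5 × 23 = 115. M₁ = 23, y₁ ≡ 2 (mod 5). M₂ = 5, y₂ ≡ 14 (mod 23). m = 0×23×2 + 6×5×14 ≡ 75 (mod 115)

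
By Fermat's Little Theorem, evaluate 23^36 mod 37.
By Fermat's Little Theorem, 23^{36} ≡ 1 (mod 37) since 37 is prime and gcd(23, 37) = 1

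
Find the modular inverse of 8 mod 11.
Since 11 is prime, by Fermat 8^(-1) ≡ 8^{9} ≡ 7 mod 11. Verify: 8 × 7 = 56 ≡ 1 mod 11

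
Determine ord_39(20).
Powers of 20 mod 39: 20^1≡20, 20^2≡10, 20^3≡5, 20^4≡22, 20^5≡11, 20^6≡25, 20^7≡32, 20^8≡16, 20^9≡8, 20^10≡4, 20^11≡2, 20^12≡1. ord_39(20) = 12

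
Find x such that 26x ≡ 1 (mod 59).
Since 59 is prime, by Fermat 26^(-1) ≡ 26^{57} ≡ 25 (mod 59). Verify: 26 × 25 = 650 ≡ 1 (mod 59)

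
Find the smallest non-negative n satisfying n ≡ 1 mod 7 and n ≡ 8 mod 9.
M = 7 × 9 = 63. M₁ = 9, y₁ ≡ 4 mod 7. M₂ = 7, y₂ ≡ 4 mod 9. n = 1×9×4 + 8×7×4 ≡ 8 mod 63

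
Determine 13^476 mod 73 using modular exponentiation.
Using Fermat: 13^{72} ≡ 1 mod 73. 476 ≡ 44 mod 72. So 13^{476} ≡ 13^{44} ≡ 41 mod 73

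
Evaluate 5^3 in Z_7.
5^{3} = 125 ≡ 6 mod 7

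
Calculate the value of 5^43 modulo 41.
Using Fermat: 5^{40} ≡ 1 mod 41. 43 ≡ 3 mod 40. So 5^{43} ≡ 5^{3} ≡ 2 mod 41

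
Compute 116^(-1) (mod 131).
Since 131 is prime, by Fermat 116^(-1) ≡ 116^{129} ≡ 96 (mod 131). Verify: 116 × 96 = 11136 ≡ 1 (mod 131)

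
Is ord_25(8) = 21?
Powers of 8 mod 25: 8^1≡8, 8^2≡14, 8^3≡12, 8^4≡21, 8^5≡18, 8^6≡19, 8^7≡2, 8^8≡16, 8^9≡3, 8^10≡24, 8^11≡17, 8^12≡11, 8^13≡13, 8^14≡4, 8^15≡7, 8^16≡6, 8^17≡23, 8^18≡9, 8^19≡22, 8^20≡1. Already 8^20≡1, so the order is 20 < 21. No, the actual order is 20.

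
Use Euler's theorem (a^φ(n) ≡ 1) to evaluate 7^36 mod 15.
By Euler: 7^{8} ≡ 1 mod 15 since gcd(7, 15) = 1. 36 = 4×8 + 4. So 7^{36} ≡ 7^{4} ≡ 1 mod 15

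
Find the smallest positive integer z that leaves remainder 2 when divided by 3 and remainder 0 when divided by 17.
M = 3 × 17 = 51. M₁ = 17, y₁ ≡ 2 mod 3. M₂ = 3, y₂ ≡ 6 mod 17. z = 2×17×2 + 0×3×6 ≡ 17 mod 51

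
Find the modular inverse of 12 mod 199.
Since 199 is prime, by Fermat 12^(-1) ≡ 12^{197} ≡ 83 (mod 199). Verify: 12 × 83 = 996 ≡ 1 (mod 199)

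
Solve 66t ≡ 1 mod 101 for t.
Since 101 is prime, by Fermat 66^(-1) ≡ 66^{99} ≡ 75 mod 101. Verify: 66 × 75 = 4950 ≡ 1 mod 101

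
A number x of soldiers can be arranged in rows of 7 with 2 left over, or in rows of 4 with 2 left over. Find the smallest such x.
M = 7 × 4 = 28. M₁ = 4, y₁ ≡ 2 (mod 7). M₂ = 7, y₂ ≡ 3 (mod 4). x = 2×4×2 + 2×7×3 ≡ 2 (mod 28)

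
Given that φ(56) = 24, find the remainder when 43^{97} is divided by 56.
By Euler: 43^{24} ≡ 1 (mod 56) since gcd(43, 56) = 1. 97 = 4×24 + 1. So 43^{97} ≡ 43^{1} ≡ 43 (mod 56)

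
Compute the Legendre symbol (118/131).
(118/131) = 118^{65} mod 131 = -1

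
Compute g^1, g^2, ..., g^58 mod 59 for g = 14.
14^1, 14^2, ..., 14^{58} mod 59: [14, 19, 30, 7, 39, 15, 33, 49, 37, 46, 54, 48, 23, 27, 24, 41, 43, 12, 50, 51, 6, 25, 55, 3, 42, 57, 31, 21, 58, 45, 40, 29, 52, 20, 44, 26, 10, 22, 13, 5, 11, 36, 32, 35, 18, 16, 47, 9, 8, 53, 34, 4, 56, 17, 2, 28, 38, 1]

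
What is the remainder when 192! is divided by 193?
By Wilson's theorem, (192)! ≡ -1 ≡ 192 mod 193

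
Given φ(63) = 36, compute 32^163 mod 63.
By Euler: 32^{36} ≡ 1 mod 63 since gcd(32, 63) = 1. 163 = 4×36 + 19. So 32^{163} ≡ 32^{19} ≡ 32 mod 63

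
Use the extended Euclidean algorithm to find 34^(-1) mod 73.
Extended GCD: 34(-15) + 73(7) = 1. So 34^(-1) ≡ -15 ≡ 58 mod 73. Verify: 34 × 58 = 1972 ≡ 1 mod 73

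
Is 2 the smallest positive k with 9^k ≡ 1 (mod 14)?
Powers of 9 mod 14: 9^1≡9, 9^2≡11, 9^3≡1. 9^2≡11≢1, so ord ≠ 2. No, the actual order is 3.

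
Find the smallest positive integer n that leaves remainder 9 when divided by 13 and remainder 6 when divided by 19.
M = 13 × 19 = 247. M₁ = 19, y₁ ≡ 11 mod 13. M₂ = 13, y₂ ≡ 3 mod 19. n = 9×19×11 + 6×13×3 ≡ 139 mod 247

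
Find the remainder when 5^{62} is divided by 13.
By Fermat: 5^{12} ≡ 1 mod 13. 62 = 5×12 + 2. So 5^{62} ≡ 5^{2} ≡ 12 mod 13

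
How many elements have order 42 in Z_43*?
Number of primitive roots mod 43 = φ(p-1) = φ(42) = 12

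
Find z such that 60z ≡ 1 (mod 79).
Since 79 is prime, by Fermat 60^(-1) ≡ 60^{77} ≡ 54 (mod 79). Verify: 60 × 54 = 3240 ≡ 1 (mod 79)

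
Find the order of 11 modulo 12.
Powers of 11 mod 12: 11^1≡11, 11^2≡1. Order = 2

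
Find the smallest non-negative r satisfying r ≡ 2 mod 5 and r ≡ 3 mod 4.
M = 5 × 4 = 20. M₁ = 4, y₁ ≡ 4 mod 5. M₂ = 5, y₂ ≡ 1 mod 4. r = 2×4×4 + 3×5×1 ≡ 7 mod 20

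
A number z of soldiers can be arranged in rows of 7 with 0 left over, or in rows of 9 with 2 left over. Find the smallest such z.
M = 7 × 9 = 63. M₁ = 9, y₁ ≡ 4 mod 7. M₂ = 7, y₂ ≡ 4 mod 9. z = 0×9×4 + 2×7×4 ≡ 56 mod 63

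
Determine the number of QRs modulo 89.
The squaring map on Z_89* is 2-to-1, so there are (88)/2 = 44 QRs.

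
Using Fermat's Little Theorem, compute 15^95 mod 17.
By Fermat: 15^{16} ≡ 1 (mod 17). 95 = 5×16 + 15. So 15^{95} ≡ 15^{15} ≡ 8 (mod 17)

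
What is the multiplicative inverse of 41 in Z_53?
Since 53 is prime, by Fermat 41^(-1) ≡ 41^{51} ≡ 22 mod 53. Verify: 41 × 22 = 902 ≡ 1 mod 53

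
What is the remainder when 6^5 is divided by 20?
By repeated squaring (mod 20): 6^{1}≡6, 6^{2}≡16, 6^{4}≡16. Then 6^{5} = 6^{4+1} ≡ 16 × 6 ≡ 16 (mod 20)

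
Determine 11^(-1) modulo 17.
Since 17 is prime, by Fermat 11^(-1) ≡ 11^{15} ≡ 14 mod 17. Verify: 11 × 14 = 154 ≡ 1 mod 17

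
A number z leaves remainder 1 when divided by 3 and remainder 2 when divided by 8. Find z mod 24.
M = 3 × 8 = 24. M₁ = 8, y₁ ≡ 2 mod 3. M₂ = 3, y₂ ≡ 3 mod 8. z = 1×8×2 + 2×3×3 ≡ 10 mod 24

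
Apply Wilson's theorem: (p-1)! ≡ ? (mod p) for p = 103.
By Wilson's theorem, (102)! ≡ -1 ≡ 102 (mod 103)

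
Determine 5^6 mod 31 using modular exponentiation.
By repeated squaring mod 31: 5^{1}≡5, 5^{2}≡25, 5^{4}≡5. Then 5^{6} = 5^{4+2} ≡ 5 × 25 ≡ 1 mod 31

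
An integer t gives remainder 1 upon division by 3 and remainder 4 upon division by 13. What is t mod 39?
M = 3 × 13 = 39. M₁ = 13, y₁ ≡ 1 mod 3. M₂ = 3, y₂ ≡ 9 mod 13. t = 1×13×1 + 4×3×9 ≡ 4 mod 39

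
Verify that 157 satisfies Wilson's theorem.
(156)! mod 157 = 156. Since this equals -1 (mod 157), Wilson confirms 157 is prime.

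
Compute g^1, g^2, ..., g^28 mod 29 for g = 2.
2^1, 2^2, ..., 2^{28} mod 29: [2, 4, 8, 16, 3, 6, 12, 24, 19, 9, 18, 7, 14, 28, 27, 25, 21, 13, 26, 23, 17, 5, 10, 20, 11, 22, 15, 1]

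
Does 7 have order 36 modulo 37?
7^{9} ≡ 1 mod 37 and 9 < 36, so ord_37(7) = 9 ≠ 36 and 7 is not a primitive root.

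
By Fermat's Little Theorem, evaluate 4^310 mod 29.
By Fermat: 4^{28} ≡ 1 mod 29. 310 ≡ 2 mod 28. So 4^{310} ≡ 4^{2} ≡ 16 mod 29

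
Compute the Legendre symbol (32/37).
(32/37) = 32^{18} mod 37 = -1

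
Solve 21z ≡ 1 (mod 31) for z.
Since 31 is prime, by Fermat 21^(-1) ≡ 21^{29} ≡ 3 (mod 31). Verify: 21 × 3 = 63 ≡ 1 (mod 31)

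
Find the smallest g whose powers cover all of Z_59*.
g = 2. For each prime q|58: 2^{29}≡58, 2^{2}≡4, none ≡ 1, so ord_59(2) = 58 and 2 is a primitive root.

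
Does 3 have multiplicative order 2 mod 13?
Powers of 3 mod 13: 3^1≡3, 3^2≡9, 3^3≡1. 3^2≡9≢1, so ord ≠ 2. No, the actual order is 3.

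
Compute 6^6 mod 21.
By repeated squaring (mod 21): 6^{1}≡6, 6^{2}≡15, 6^{4}≡15. Then 6^{6} = 6^{4+2} ≡ 15 × 15 ≡ 15 (mod 21)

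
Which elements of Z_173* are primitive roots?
There are φ(172) = 84 primitive roots mod 173: {2, 3, 5, 7, 8, 11, 12, 17, 18, 19, 20, 26, 27, 28, 30, 32, 39, 42, 44, 45, 46, 48, 50, 53, 58, 59, 61, 62, 63, 65, 66, 68, 69, 70, 71, 72, 74, 75, 76, 79, 82, 86, 87, 91, 94, 97, 98, 99, 101, 102, 103, 104, 105, 107, 108, 110, 111, 112, 114, 115, 120, 123, 125, 127, 128, 129, 131, 134, 141, 143, 145, 146, 147, 153, 154, 155, 156, 161, 162, 165, 166, 168, 170, 171}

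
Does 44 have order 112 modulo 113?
44^{8} ≡ 1 (mod 113) and 8 < 112, so ord_113(44) = 8 ≠ 112 and 44 is not a primitive root.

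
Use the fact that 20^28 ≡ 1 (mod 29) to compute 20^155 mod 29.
By Fermat: 20^{28} ≡ 1 (mod 29). 155 = 5×28 + 15. So 20^{155} ≡ 20^{15} ≡ 20 (mod 29)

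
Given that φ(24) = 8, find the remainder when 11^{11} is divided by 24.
By Euler: 11^{8} ≡ 1 mod 24 since gcd(11, 24) = 1. 11 = 1×8 + 3. So 11^{11} ≡ 11^{3} ≡ 11 mod 24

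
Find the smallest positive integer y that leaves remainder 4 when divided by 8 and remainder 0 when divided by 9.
M = 8 × 9 = 72. M₁ = 9, y₁ ≡ 1 (mod 8). M₂ = 8, y₂ ≡ 8 (mod 9). y = 4×9×1 + 0×8×8 ≡ 36 (mod 72)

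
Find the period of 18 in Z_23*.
Powers of 18 mod 23: 18^1≡18, 18^2≡2, 18^3≡13, 18^4≡4, 18^5≡3, 18^6≡8, 18^7≡6, 18^8≡16, 18^9≡12, 18^10≡9, 18^11≡1. Order = 11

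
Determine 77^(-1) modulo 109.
Since 109 is prime, by Fermat 77^(-1) ≡ 77^{107} ≡ 17 mod 109. Verify: 77 × 17 = 1309 ≡ 1 mod 109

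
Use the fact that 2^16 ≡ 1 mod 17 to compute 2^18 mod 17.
By Fermat: 2^{16} ≡ 1 mod 17. So 2^{18} = 2^{16} · 2^{2} ≡ 2^{2} ≡ 4 mod 17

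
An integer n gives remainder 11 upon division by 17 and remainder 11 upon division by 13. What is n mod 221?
M = 17 × 13 = 221. M₁ = 13, y₁ ≡ 4 mod 17. M₂ = 17, y₂ ≡ 10 mod 13. n = 11×13×4 + 11×17×10 ≡ 11 mod 221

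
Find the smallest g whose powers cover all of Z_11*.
g = 2. For each prime q|10: 2^{5}≡10, 2^{2}≡4, none ≡ 1, so ord_11(2) = 10 and 2 is a primitive root.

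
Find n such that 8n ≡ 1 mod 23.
Since 23 is prime, by Fermat 8^(-1) ≡ 8^{21} ≡ 3 mod 23. Verify: 8 × 3 = 24 ≡ 1 mod 23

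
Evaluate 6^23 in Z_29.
By repeated squaring (mod 29): 6^{1}≡6, 6^{2}≡7, 6^{4}≡20, 6^{8}≡23, 6^{16}≡7. Then 6^{23} = 6^{16+4+2+1} ≡ 7 × 20 × 7 × 6 ≡ 22 (mod 29)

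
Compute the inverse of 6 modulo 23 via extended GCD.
Extended GCD: 6(4) + 23(-1) = 1. So 6^(-1) ≡ 4 (mod 23). Verify: 6 × 4 = 24 ≡ 1 (mod 23)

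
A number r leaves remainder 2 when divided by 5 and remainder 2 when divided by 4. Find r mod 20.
M = 5 × 4 = 20. M₁ = 4, y₁ ≡ 4 mod 5. M₂ = 5, y₂ ≡ 1 mod 4. r = 2×4×4 + 2×5×1 ≡ 2 mod 20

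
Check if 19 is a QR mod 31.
By Euler's criterion: 19^{15} ≡ 1 mod 31. Since this equals 1, 19 is a QR.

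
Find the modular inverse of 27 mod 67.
Since 67 is prime, by Fermat 27^(-1) ≡ 27^{65} ≡ 5 mod 67. Verify: 27 × 5 = 135 ≡ 1 mod 67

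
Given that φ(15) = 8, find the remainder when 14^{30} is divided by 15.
By Euler: 14^{8} ≡ 1 mod 15 since gcd(14, 15) = 1. 30 = 3×8 + 6. So 14^{30} ≡ 14^{6} ≡ 1 mod 15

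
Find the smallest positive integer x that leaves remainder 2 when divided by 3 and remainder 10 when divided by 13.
M = 3 × 13 = 39. M₁ = 13, y₁ ≡ 1 mod 3. M₂ = 3, y₂ ≡ 9 mod 13. x = 2×13×1 + 10×3×9 ≡ 23 mod 39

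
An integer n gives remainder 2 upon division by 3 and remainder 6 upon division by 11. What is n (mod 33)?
M = 3 × 11 = 33. M₁ = 11, y₁ ≡ 2 (mod 3). M₂ = 3, y₂ ≡ 4 (mod 11). n = 2×11×2 + 6×3×4 ≡ 17 (mod 33)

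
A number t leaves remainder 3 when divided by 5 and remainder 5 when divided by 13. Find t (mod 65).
M = 5 × 13 = 65. M₁ = 13, y₁ ≡ 2 (mod 5). M₂ = 5, y₂ ≡ 8 (mod 13). t = 3×13×2 + 5×5×8 ≡ 18 (mod 65)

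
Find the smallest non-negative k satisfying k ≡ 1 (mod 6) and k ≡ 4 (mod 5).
M = 6 × 5 = 30. M₁ = 5, y₁ ≡ 5 (mod 6). M₂ = 6, y₂ ≡ 1 (mod 5). k = 1×5×5 + 4×6×1 ≡ 19 (mod 30)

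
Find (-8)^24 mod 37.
By repeated squaring mod 37: (-8)^{1}≡29, (-8)^{2}≡27, (-8)^{4}≡26, (-8)^{8}≡10, (-8)^{16}≡26. Then (-8)^{24} = (-8)^{16+8} ≡ 26 × 10 ≡ 1 mod 37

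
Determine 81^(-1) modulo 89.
Since 89 is prime, by Fermat 81^(-1) ≡ 81^{87} ≡ 11 mod 89. Verify: 81 × 11 = 891 ≡ 1 mod 89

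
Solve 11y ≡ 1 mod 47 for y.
Since 47 is prime, by Fermat 11^(-1) ≡ 11^{45} ≡ 30 mod 47. Verify: 11 × 30 = 330 ≡ 1 mod 47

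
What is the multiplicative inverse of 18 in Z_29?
Since 29 is prime, by Fermat 18^(-1) ≡ 18^{27} ≡ 21 (mod 29). Verify: 18 × 21 = 378 ≡ 1 (mod 29)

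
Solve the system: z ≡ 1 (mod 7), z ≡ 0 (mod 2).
M = 7 × 2 = 14. M₁ = 2, y₁ ≡ 4 (mod 7). M₂ = 7, y₂ ≡ 1 (mod 2). z = 1×2×4 + 0×7×1 ≡ 8 (mod 14)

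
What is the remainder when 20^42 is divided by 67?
By repeated squaring mod 67: 20^{1}≡20, 20^{2}≡65, 20^{4}≡4, 20^{8}≡16, 20^{16}≡55, 20^{32}≡10. Then 20^{42} = 20^{32+8+2} ≡ 10 × 16 × 65 ≡ 15 mod 67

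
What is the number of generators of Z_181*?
A prime p has φ(p-1) primitive roots; here φ(180) = 48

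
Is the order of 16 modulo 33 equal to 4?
Powers of 16 mod 33: 16^1≡16, 16^2≡25, 16^3≡4, 16^4≡31, 16^5≡1. 16^4≡31≢1, so ord ≠ 4. No, the actual order is 5.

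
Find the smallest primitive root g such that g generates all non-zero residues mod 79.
g = 3. Powers: [3, 9, 27, 2, 6, 18, ...] generates all 78 non-zero residues.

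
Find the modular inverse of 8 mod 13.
Since 13 is prime, by Fermat 8^(-1) ≡ 8^{11} ≡ 5 (mod 13). Verify: 8 × 5 = 40 ≡ 1 (mod 13)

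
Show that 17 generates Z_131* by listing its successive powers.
17^1, 17^2, ..., 17^{130} mod 131: [17, 27, 66, 74, 79, 33, 37, 105, 82, 84, 118, 41, 42, 59, 86, 21, 95, 43, 76, 113, 87, 38, 122, 109, 19, 61, 120, 75, 96, 60, 103, 48, 30, 117, 24, 15, 124, 12, 73, 62, 6, 102, 31, 3, 51, 81, 67, 91, 106, 99, 111, 53, 115, 121, 92, 123, 126, 46, 127, 63, 23, 129, 97, 77, 130, 114, 104, 65, 57, 52, 98, 94, 26, 49, 47, 13, 90, 89, 72, 45, 110, 36, 88, 55, 18, 44, 93, 9, 22, 112, 70, 11, 56, 35, 71, 28, 83, 101, 14, 107, 116, 7, 119, 58, 69, 125, 29, 100, 128, 80, 50, 64, 40, 25, 32, 20, 78, 16, 10, 39, 8, 5, 85, 4, 68, 108, 2, 34, 54, 1]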